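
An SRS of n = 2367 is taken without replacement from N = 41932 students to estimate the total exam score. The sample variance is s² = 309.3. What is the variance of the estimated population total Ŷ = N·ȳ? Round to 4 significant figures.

Var(Ŷ) = N²·Var(ȳ) = N²·(1 − n/N)·s²/n.
f = 2367/41932 = 0.05644854; Var(ȳ) = 0.94355146·309.3/2367 = 0.12329551.
Var(Ŷ) = 41932² · 0.12329551 = 2.1678959 × 10^8.

2.168 × 10^8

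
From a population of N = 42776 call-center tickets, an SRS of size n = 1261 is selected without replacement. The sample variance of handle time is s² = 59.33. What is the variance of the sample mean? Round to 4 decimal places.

Under SRS without replacement, Var(ȳ) = (1 − f)·s²/n with f = n/N = 1261/42776 = 0.02947915.
Var(ȳ) = (1 − 0.02947915)·59.33/1261 = 0.97052085·0.04704996 = 0.045662968.

0.0457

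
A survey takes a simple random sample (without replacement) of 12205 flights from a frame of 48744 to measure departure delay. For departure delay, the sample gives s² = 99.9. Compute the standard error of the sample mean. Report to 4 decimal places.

Under SRS without replacement, Var(ȳ) = (1 − f)·s²/n with f = n/N = 12205/48744 = 0.25038979.
Var(ȳ) = (1 − 0.25038979)·99.9/12205 = 0.74961021·0.00818517 = 0.006135687.
SE(ȳ) = √(0.006135687) = 0.0783.

0.0783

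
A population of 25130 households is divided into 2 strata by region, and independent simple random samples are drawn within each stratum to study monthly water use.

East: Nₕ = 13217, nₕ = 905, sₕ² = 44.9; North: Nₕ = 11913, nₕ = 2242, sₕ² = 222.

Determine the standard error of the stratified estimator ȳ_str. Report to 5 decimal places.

0.17564

Var(ȳ_str) = Σₕ Wₕ²(1 − fₕ)sₕ²/nₕ with Wₕ = Nₕ/N, N = 25130.
East: Wₕ = 0.52594509; term = 0.52594509²·(1 − 0.06847242)·44.9/905 = 0.012784221.
North: Wₕ = 0.47405491; term = 0.47405491²·(1 − 0.18819777)·222/2242 = 0.018064457.
Sum = 0.030848678.
SE = √(0.030848678) = 0.17564.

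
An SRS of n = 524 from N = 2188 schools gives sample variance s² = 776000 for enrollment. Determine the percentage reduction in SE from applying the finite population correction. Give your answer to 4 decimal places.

12.7927

f = n/N = 524/2188 = 0.23948812.
SE_no-fpc = √(s²/n) = 38.482672; SE_fpc = √((1−f)s²/n) = 33.559712.
Ratio = √(1−f) = 0.87207332. Reduction = 100·(1 − 0.87207332) = 12.7927%.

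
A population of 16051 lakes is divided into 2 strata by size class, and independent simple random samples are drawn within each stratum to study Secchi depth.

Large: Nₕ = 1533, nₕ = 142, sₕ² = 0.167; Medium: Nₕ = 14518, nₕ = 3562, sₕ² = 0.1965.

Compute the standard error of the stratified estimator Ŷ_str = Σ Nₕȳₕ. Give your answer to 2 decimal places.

106.22

Var(Ŷ_str) = Σₕ Nₕ²(1 − fₕ)sₕ²/nₕ.
Large: 1533²·(1 − 142/1533)·0.167/142 = 2507.8261.
Medium: 14518²·(1 − 3562/14518)·0.1965/3562 = 8774.6026.
Sum = 11282.429.
SE = √(11282.429) = 106.22.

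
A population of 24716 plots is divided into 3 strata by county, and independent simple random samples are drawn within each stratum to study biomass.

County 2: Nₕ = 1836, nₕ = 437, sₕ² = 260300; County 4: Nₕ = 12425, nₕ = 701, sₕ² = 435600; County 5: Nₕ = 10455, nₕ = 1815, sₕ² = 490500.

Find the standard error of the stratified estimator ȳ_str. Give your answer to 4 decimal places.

13.8074

Var(ȳ_str) = Σₕ Wₕ²(1 − fₕ)sₕ²/nₕ with Wₕ = Nₕ/N, N = 24716.
County 2: Wₕ = 0.07428386; term = 0.07428386²·(1 − 0.23801743)·260300/437 = 2.5045329.
County 4: Wₕ = 0.50271079; term = 0.50271079²·(1 − 0.05641851)·435600/701 = 148.17867.
County 5: Wₕ = 0.42300534; term = 0.42300534²·(1 − 0.17360115)·490500/1815 = 39.961685.
Sum = 190.64489.
SE = √(190.64489) = 13.8074.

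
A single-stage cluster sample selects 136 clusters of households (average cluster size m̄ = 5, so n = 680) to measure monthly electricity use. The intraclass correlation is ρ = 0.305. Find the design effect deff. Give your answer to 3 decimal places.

deff = 1 + (5 − 1)·0.305 = 1 + 1.22 = 2.22.

2.220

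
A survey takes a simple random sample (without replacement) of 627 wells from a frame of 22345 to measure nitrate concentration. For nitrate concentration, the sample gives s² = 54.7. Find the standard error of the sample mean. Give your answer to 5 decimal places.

0.29119

Under SRS without replacement, Var(ȳ) = (1 − f)·s²/n with f = n/N = 627/22345 = 0.02805997.
Var(ȳ) = (1 − 0.02805997)·54.7/627 = 0.97194003·0.087240829 = 0.084792854.
SE(ȳ) = √(0.084792854) = 0.29119.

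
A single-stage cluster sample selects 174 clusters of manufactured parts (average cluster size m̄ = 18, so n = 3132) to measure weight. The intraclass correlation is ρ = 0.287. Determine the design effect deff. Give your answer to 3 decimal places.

deff = 1 + (18 − 1)·0.287 = 1 + 4.879 = 5.879.

5.879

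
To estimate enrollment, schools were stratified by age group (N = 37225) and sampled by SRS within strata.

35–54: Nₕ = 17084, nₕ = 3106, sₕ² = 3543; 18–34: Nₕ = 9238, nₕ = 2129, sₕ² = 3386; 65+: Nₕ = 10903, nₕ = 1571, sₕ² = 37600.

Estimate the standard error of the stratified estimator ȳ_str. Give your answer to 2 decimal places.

1.42

Var(ȳ_str) = Σₕ Wₕ²(1 − fₕ)sₕ²/nₕ with Wₕ = Nₕ/N, N = 37225.
35–54: Wₕ = 0.45893889; term = 0.45893889²·(1 − 0.18180754)·3543/3106 = 0.19657799.
18–34: Wₕ = 0.24816655; term = 0.24816655²·(1 − 0.23046114)·3386/2129 = 0.075375178.
65+: Wₕ = 0.29289456; term = 0.29289456²·(1 − 0.14408878)·37600/1571 = 1.7573691.
Sum = 2.0293223.
SE = √(2.0293223) = 1.42.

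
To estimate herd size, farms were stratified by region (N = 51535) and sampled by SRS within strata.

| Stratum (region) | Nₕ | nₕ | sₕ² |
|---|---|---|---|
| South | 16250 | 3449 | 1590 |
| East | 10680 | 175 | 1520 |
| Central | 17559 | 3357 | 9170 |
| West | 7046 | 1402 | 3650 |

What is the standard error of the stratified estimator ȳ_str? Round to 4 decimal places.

Var(ȳ_str) = Σₕ Wₕ²(1 − fₕ)sₕ²/nₕ with Wₕ = Nₕ/N, N = 51535.
South: Wₕ = 0.31531969; term = 0.31531969²·(1 − 0.21224615)·1590/3449 = 0.036107434.
East: Wₕ = 0.20723780; term = 0.20723780²·(1 − 0.01638577)·1520/175 = 0.36691738.
Central: Wₕ = 0.34071990; term = 0.34071990²·(1 − 0.19118401)·9170/3357 = 0.25648544.
West: Wₕ = 0.13672262; term = 0.13672262²·(1 − 0.19897814)·3650/1402 = 0.038982522.
Sum = 0.69849278.
SE = √(0.69849278) = 0.8358.

0.8358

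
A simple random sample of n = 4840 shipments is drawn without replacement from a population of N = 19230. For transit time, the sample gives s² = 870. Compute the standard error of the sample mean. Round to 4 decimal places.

0.3668

Under SRS without replacement, Var(ȳ) = (1 − f)·s²/n with f = n/N = 4840/19230 = 0.25169007.
Var(ȳ) = (1 − 0.25169007)·870/4840 = 0.74830993·0.17975207 = 0.13451026.
SE(ȳ) = √(0.13451026) = 0.3668.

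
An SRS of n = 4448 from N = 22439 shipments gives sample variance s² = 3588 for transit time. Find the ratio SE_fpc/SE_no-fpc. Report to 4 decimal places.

f = n/N = 4448/22439 = 0.19822630.
SE_no-fpc = √(s²/n) = 0.89813956; SE_fpc = √((1−f)s²/n) = 0.80421048.
Ratio = √(1−f) = 0.89541817.

0.8954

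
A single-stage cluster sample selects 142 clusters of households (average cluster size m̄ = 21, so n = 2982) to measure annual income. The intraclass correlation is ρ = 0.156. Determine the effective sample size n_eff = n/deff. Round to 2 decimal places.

deff = 1 + (21 − 1)·0.156 = 1 + 3.12 = 4.12.
n_eff = 2982 / 4.12 = 723.79.

723.79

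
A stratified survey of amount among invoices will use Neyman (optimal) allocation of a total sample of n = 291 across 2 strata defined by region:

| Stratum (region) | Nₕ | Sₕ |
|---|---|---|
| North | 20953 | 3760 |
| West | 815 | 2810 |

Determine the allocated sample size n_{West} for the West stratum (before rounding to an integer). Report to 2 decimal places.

8.22

Neyman allocation: nₕ = n·NₕSₕ / Σⱼ NⱼSⱼ.
Σ NⱼSⱼ = 20953·3760 + 815·2810 = 8.107343 × 10^7.
n_{West} = 291·815·2810 / (8.107343 × 10^7) = 8.22.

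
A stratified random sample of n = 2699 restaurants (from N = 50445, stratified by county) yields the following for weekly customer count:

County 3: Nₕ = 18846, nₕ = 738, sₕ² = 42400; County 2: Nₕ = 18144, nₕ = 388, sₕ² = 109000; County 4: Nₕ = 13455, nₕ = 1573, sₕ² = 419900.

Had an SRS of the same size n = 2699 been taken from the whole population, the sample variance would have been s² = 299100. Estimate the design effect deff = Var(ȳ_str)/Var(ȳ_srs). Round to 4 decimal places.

Var(ȳ_str) = Σ Wₕ²(1−fₕ)sₕ²/nₕ with Wₕ = Nₕ/50445:
  County 3: (18846/50445)²·(1−738/18846)·42400/738 = 7.7048274
  County 2: (18144/50445)²·(1−388/18144)·109000/388 = 35.566137
  County 4: (13455/50445)²·(1−1573/13455)·419900/1573 = 16.770814
  → Var(ȳ_str) = 60.041778.
Var(ȳ_srs) = (1 − 2699/50445)·299100/2699 = 104.88959.
deff = 60.041778 / 104.88959 = 0.5724.

0.5724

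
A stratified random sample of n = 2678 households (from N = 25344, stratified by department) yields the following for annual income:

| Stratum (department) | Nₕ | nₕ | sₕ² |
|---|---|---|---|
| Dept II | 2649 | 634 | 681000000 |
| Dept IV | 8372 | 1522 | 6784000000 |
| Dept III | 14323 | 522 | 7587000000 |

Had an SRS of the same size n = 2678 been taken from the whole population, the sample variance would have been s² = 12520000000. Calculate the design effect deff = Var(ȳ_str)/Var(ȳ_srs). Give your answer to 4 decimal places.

Var(ȳ_str) = Σ Wₕ²(1−fₕ)sₕ²/nₕ with Wₕ = Nₕ/25344:
  Dept II: (2649/25344)²·(1−634/2649)·681000000/634 = 8926.1574
  Dept IV: (8372/25344)²·(1−1522/8372)·6784000000/1522 = 397961.13
  Dept III: (14323/25344)²·(1−522/14323)·7587000000/522 = 4.4729476 × 10^6
  → Var(ȳ_str) = 4.8798349 × 10^6.
Var(ȳ_srs) = (1 − 2678/25344)·12520000000/2678 = 4.1811282 × 10^6.
deff = (4.8798349 × 10^6) / (4.1811282 × 10^6) = 1.1671.

1.1671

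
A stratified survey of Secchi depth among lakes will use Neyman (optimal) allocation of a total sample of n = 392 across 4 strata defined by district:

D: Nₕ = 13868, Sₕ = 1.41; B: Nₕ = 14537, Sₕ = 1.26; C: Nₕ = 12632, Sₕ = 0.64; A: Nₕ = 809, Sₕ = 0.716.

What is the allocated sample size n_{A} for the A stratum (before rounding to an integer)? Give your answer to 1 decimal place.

Neyman allocation: nₕ = n·NₕSₕ / Σⱼ NⱼSⱼ.
Σ NⱼSⱼ = 13868·1.41 + 14537·1.26 + 12632·0.64 + 809·0.716 = 46534.224.
n_{A} = 392·809·0.716 / 46534.224 = 4.9.

4.9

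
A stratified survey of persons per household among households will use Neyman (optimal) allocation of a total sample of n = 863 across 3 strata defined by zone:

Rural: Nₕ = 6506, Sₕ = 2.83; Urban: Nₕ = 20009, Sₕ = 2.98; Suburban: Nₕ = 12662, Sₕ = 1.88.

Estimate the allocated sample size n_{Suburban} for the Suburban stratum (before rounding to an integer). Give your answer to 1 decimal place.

201.7

Neyman allocation: nₕ = n·NₕSₕ / Σⱼ NⱼSⱼ.
Σ NⱼSⱼ = 6506·2.83 + 20009·2.98 + 12662·1.88 = 101843.36.
n_{Suburban} = 863·12662·1.88 / 101843.36 = 201.7.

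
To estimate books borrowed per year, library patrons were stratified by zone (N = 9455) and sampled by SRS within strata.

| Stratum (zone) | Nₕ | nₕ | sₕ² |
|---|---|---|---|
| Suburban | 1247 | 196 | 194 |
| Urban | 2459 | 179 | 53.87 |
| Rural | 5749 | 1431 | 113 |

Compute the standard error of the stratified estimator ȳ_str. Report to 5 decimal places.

0.23519

Var(ȳ_str) = Σₕ Wₕ²(1 − fₕ)sₕ²/nₕ with Wₕ = Nₕ/N, N = 9455.
Suburban: Wₕ = 0.13188789; term = 0.13188789²·(1 − 0.15717723)·194/196 = 0.014510814.
Urban: Wₕ = 0.26007403; term = 0.26007403²·(1 − 0.07279382)·53.87/179 = 0.018874013.
Rural: Wₕ = 0.60803808; term = 0.60803808²·(1 − 0.24891285)·113/1431 = 0.021927579.
Sum = 0.055312406.
SE = √(0.055312406) = 0.23519.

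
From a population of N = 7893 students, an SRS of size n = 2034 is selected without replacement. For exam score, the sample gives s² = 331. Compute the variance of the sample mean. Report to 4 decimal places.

0.1208

Under SRS without replacement, Var(ȳ) = (1 − f)·s²/n with f = n/N = 2034/7893 = 0.25769669.
Var(ȳ) = (1 − 0.25769669)·331/2034 = 0.74230331·0.16273353 = 0.12079764.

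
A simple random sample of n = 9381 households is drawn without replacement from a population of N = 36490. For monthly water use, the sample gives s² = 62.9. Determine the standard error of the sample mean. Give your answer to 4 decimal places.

Under SRS without replacement, Var(ȳ) = (1 − f)·s²/n with f = n/N = 9381/36490 = 0.25708413.
Var(ȳ) = (1 − 0.25708413)·62.9/9381 = 0.74291587·0.0067050421 = 0.0049812822.
SE(ȳ) = √(0.0049812822) = 0.0706.

0.0706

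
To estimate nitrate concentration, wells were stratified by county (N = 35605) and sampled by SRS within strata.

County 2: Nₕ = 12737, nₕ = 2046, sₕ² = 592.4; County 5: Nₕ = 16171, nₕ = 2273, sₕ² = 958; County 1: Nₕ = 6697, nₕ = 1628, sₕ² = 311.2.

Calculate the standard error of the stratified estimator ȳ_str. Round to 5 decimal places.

Var(ȳ_str) = Σₕ Wₕ²(1 − fₕ)sₕ²/nₕ with Wₕ = Nₕ/N, N = 35605.
County 2: Wₕ = 0.35773066; term = 0.35773066²·(1 − 0.16063437)·592.4/2046 = 0.031100897.
County 5: Wₕ = 0.45417778; term = 0.45417778²·(1 − 0.14056026)·958/2273 = 0.074719383.
County 1: Wₕ = 0.18809156; term = 0.18809156²·(1 − 0.24309392)·311.2/1628 = 0.0051187721.
Sum = 0.11093905.
SE = √(0.11093905) = 0.33308.

0.33308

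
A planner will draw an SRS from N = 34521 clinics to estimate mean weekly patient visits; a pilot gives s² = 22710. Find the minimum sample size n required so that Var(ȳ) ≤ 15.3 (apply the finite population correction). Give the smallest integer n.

1424

Without fpc, n₀ = s²/D = 22710/15.3 = 1484.3137.
With fpc, (1 − n/N)·s²/n ≤ D requires n ≥ n₀/(1 + n₀/N) = 1484.3137/(1 + 1484.3137/34521) = 1423.1231.
Rounding up, n = 1424.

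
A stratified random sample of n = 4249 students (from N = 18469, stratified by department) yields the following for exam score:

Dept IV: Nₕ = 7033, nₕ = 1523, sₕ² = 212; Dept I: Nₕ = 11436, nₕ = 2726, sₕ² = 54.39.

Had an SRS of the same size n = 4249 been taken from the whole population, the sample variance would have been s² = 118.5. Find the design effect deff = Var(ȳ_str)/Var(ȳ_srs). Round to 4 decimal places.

Var(ȳ_str) = Σ Wₕ²(1−fₕ)sₕ²/nₕ with Wₕ = Nₕ/18469:
  Dept IV: (7033/18469)²·(1−1523/7033)·212/1523 = 0.015813988
  Dept I: (11436/18469)²·(1−2726/11436)·54.39/2726 = 0.0058263792
  → Var(ȳ_str) = 0.021640367.
Var(ȳ_srs) = (1 − 4249/18469)·118.5/4249 = 0.021472758.
deff = 0.021640367 / 0.021472758 = 1.0078.

1.0078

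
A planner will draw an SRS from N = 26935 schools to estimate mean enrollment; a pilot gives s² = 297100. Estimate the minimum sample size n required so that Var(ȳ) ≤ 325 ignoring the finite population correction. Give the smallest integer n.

Without fpc, n₀ = s²/D = 297100/325 = 914.1538.
Rounding up, n = 915.

915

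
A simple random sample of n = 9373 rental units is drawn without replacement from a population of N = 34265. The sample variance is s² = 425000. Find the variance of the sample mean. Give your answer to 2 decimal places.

Under SRS without replacement, Var(ȳ) = (1 − f)·s²/n with f = n/N = 9373/34265 = 0.27354443.
Var(ȳ) = (1 − 0.27354443)·425000/9373 = 0.72645557·45.343007 = 32.939679.

32.94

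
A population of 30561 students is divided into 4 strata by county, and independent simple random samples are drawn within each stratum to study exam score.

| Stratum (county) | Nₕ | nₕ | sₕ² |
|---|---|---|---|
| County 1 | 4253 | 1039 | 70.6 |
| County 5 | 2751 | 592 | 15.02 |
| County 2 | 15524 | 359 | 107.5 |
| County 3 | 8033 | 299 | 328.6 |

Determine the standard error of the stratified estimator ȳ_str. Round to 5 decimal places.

Var(ȳ_str) = Σₕ Wₕ²(1 − fₕ)sₕ²/nₕ with Wₕ = Nₕ/N, N = 30561.
County 1: Wₕ = 0.13916429; term = 0.13916429²·(1 − 0.24429814)·70.6/1039 = 9.9447824 × 10^-4.
County 5: Wₕ = 0.09001669; term = 0.09001669²·(1 − 0.21519447)·15.02/592 = 1.6134531 × 10^-4.
County 2: Wₕ = 0.50796767; term = 0.50796767²·(1 − 0.02312548)·107.5/359 = 0.075478792.
County 3: Wₕ = 0.26285135; term = 0.26285135²·(1 − 0.03722146)·328.6/299 = 0.073104344.
Sum = 0.14973896.
SE = √(0.14973896) = 0.38696.

0.38696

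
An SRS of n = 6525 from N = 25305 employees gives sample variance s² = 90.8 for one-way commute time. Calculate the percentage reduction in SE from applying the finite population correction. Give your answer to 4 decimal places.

13.8521

f = n/N = 6525/25305 = 0.25785418.
SE_no-fpc = √(s²/n) = 0.11796486; SE_fpc = √((1−f)s²/n) = 0.10162424.
Ratio = √(1−f) = 0.86147886. Reduction = 100·(1 − 0.86147886) = 13.8521%.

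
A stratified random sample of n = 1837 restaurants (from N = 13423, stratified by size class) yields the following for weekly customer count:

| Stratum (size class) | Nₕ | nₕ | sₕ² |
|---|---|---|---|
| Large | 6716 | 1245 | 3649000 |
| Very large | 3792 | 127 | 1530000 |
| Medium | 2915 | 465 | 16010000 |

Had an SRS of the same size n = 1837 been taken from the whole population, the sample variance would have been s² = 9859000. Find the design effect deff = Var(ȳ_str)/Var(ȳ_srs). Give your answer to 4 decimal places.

Var(ȳ_str) = Σ Wₕ²(1−fₕ)sₕ²/nₕ with Wₕ = Nₕ/13423:
  Large: (6716/13423)²·(1−1245/6716)·3649000/1245 = 597.69928
  Very large: (3792/13423)²·(1−127/3792)·1530000/127 = 929.24629
  Medium: (2915/13423)²·(1−465/2915)·16010000/465 = 1364.7209
  → Var(ȳ_str) = 2891.6665.
Var(ȳ_srs) = (1 − 1837/13423)·9859000/1837 = 4632.417.
deff = 2891.6665 / 4632.417 = 0.6242.

0.6242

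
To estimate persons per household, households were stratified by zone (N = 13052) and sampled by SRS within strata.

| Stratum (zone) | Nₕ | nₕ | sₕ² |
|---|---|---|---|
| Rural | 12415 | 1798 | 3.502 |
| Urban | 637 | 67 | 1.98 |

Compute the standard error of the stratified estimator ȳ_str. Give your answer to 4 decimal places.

Var(ȳ_str) = Σₕ Wₕ²(1 − fₕ)sₕ²/nₕ with Wₕ = Nₕ/N, N = 13052.
Rural: Wₕ = 0.95119522; term = 0.95119522²·(1 − 0.14482481)·3.502/1798 = 0.0015070264.
Urban: Wₕ = 0.04880478; term = 0.04880478²·(1 − 0.10518053)·1.98/67 = 6.2986945 × 10^-5.
Sum = 0.0015700133.
SE = √(0.0015700133) = 0.0396.

0.0396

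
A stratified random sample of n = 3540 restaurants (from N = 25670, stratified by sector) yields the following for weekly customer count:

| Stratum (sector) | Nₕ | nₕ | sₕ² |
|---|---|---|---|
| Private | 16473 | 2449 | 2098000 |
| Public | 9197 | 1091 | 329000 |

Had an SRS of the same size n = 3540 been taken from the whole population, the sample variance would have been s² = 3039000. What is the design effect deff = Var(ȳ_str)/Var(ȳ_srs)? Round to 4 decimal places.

Var(ȳ_str) = Σ Wₕ²(1−fₕ)sₕ²/nₕ with Wₕ = Nₕ/25670:
  Private: (16473/25670)²·(1−2449/16473)·2098000/2449 = 300.3375
  Public: (9197/25670)²·(1−1091/9197)·329000/1091 = 34.117107
  → Var(ȳ_str) = 334.45461.
Var(ȳ_srs) = (1 − 3540/25670)·3039000/3540 = 740.08735.
deff = 334.45461 / 740.08735 = 0.4519.

0.4519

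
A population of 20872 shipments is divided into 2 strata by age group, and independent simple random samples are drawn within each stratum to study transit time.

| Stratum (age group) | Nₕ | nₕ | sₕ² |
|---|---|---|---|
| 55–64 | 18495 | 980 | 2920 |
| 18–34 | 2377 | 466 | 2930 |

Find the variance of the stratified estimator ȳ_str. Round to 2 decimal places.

Var(ȳ_str) = Σₕ Wₕ²(1 − fₕ)sₕ²/nₕ with Wₕ = Nₕ/N, N = 20872.
55–64: Wₕ = 0.88611537; term = 0.88611537²·(1 − 0.05298729)·2920/980 = 2.215609.
18–34: Wₕ = 0.11388463; term = 0.11388463²·(1 − 0.19604544)·2930/466 = 0.065560679.
Sum = 2.2811697.

2.28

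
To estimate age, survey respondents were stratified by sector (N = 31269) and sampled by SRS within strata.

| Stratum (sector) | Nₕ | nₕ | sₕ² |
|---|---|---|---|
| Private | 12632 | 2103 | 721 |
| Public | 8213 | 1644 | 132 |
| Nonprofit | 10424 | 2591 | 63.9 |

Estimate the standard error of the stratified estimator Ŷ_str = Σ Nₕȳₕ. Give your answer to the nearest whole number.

7207

Var(Ŷ_str) = Σₕ Nₕ²(1 − fₕ)sₕ²/nₕ.
Private: 12632²·(1 − 2103/12632)·721/2103 = 4.5598991 × 10^7.
Public: 8213²·(1 − 1644/8213)·132/1644 = 4.3318479 × 10^6.
Nonprofit: 10424²·(1 − 2591/10424)·63.9/2591 = 2.0137056 × 10^6.
Sum = 5.1944545 × 10^7.
SE = √(5.1944545 × 10^7) = 7207.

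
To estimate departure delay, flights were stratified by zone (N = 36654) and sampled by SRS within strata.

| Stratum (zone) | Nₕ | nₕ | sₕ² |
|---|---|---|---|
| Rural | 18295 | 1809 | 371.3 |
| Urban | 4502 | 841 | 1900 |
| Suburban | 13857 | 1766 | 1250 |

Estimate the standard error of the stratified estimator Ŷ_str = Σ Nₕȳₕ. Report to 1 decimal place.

Var(Ŷ_str) = Σₕ Nₕ²(1 − fₕ)sₕ²/nₕ.
Rural: 18295²·(1 − 1809/18295)·371.3/1809 = 6.1906192 × 10^7.
Urban: 4502²·(1 − 841/4502)·1900/841 = 3.7235983 × 10^7.
Suburban: 13857²·(1 − 1766/13857)·1250/1766 = 1.1859073 × 10^8.
Sum = 2.1773291 × 10^8.
SE = √(2.1773291 × 10^8) = 14755.8.

14755.8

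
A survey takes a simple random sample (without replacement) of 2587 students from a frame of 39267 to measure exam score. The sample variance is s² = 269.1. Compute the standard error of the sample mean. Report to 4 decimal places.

Under SRS without replacement, Var(ȳ) = (1 − f)·s²/n with f = n/N = 2587/39267 = 0.06588229.
Var(ȳ) = (1 − 0.06588229)·269.1/2587 = 0.93411771·0.1040201 = 0.097167018.
SE(ȳ) = √(0.097167018) = 0.3117.

0.3117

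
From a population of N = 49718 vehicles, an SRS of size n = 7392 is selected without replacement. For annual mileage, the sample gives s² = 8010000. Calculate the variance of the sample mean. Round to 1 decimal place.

Under SRS without replacement, Var(ȳ) = (1 − f)·s²/n with f = n/N = 7392/49718 = 0.14867855.
Var(ȳ) = (1 − 0.14867855)·8010000/7392 = 0.85132145·1083.6039 = 922.49524.

922.5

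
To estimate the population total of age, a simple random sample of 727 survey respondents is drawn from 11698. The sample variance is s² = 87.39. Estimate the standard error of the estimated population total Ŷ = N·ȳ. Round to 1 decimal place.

3927.7

Var(Ŷ) = N²·Var(ȳ) = N²·(1 − n/N)·s²/n.
f = 727/11698 = 0.06214738; Var(ȳ) = 0.93785262·87.39/727 = 0.11273582.
Var(Ŷ) = 11698² · 0.11273582 = 1.5427131 × 10^7.
SE(Ŷ) = √(1.5427131 × 10^7) = 3927.7.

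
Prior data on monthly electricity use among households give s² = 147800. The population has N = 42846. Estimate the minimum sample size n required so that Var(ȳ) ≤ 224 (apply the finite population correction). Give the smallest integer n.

650

Without fpc, n₀ = s²/D = 147800/224 = 659.8214.
With fpc, (1 − n/N)·s²/n ≤ D requires n ≥ n₀/(1 + n₀/N) = 659.8214/(1 + 659.8214/42846) = 649.8144.
Rounding up, n = 650.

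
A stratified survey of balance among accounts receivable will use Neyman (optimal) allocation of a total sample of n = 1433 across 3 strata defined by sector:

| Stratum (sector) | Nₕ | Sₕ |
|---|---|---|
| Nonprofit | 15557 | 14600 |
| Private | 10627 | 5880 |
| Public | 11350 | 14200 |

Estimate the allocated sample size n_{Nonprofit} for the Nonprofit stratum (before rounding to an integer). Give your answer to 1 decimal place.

722.0

Neyman allocation: nₕ = n·NₕSₕ / Σⱼ NⱼSⱼ.
Σ NⱼSⱼ = 15557·14600 + 10627·5880 + 11350·14200 = 4.5078896 × 10^8.
n_{Nonprofit} = 1433·15557·14600 / (4.5078896 × 10^8) = 722.0.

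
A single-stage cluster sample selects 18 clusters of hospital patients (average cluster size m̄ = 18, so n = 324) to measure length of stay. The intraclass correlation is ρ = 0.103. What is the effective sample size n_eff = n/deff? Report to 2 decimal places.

117.78

deff = 1 + (18 − 1)·0.103 = 1 + 1.751 = 2.751.
n_eff = 324 / 2.751 = 117.78.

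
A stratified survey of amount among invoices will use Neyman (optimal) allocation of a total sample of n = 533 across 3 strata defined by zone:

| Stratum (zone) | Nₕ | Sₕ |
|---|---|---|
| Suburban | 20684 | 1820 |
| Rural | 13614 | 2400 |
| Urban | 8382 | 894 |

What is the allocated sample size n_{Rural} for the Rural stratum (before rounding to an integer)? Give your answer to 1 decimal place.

Neyman allocation: nₕ = n·NₕSₕ / Σⱼ NⱼSⱼ.
Σ NⱼSⱼ = 20684·1820 + 13614·2400 + 8382·894 = 7.7811988 × 10^7.
n_{Rural} = 533·13614·2400 / (7.7811988 × 10^7) = 223.8.

223.8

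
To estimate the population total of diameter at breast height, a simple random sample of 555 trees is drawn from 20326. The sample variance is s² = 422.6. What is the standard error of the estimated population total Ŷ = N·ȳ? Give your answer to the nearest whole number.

17493

Var(Ŷ) = N²·Var(ȳ) = N²·(1 − n/N)·s²/n.
f = 555/20326 = 0.02730493; Var(ȳ) = 0.97269507·422.6/555 = 0.74065034.
Var(Ŷ) = 20326² · 0.74065034 = 3.0599693 × 10^8.
SE(Ŷ) = √(3.0599693 × 10^8) = 17493.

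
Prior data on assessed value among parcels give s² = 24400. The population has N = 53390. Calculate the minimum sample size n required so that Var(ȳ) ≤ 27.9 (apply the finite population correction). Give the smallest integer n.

861

Without fpc, n₀ = s²/D = 24400/27.9 = 874.5520.
With fpc, (1 − n/N)·s²/n ≤ D requires n ≥ n₀/(1 + n₀/N) = 874.5520/(1 + 874.5520/53390) = 860.4573.
Rounding up, n = 861.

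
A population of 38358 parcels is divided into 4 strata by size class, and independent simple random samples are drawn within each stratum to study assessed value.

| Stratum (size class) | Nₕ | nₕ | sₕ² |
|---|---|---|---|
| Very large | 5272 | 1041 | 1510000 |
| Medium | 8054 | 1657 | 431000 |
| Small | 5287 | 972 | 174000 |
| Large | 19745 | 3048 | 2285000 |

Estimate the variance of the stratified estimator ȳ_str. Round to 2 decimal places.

201.85

Var(ȳ_str) = Σₕ Wₕ²(1 − fₕ)sₕ²/nₕ with Wₕ = Nₕ/N, N = 38358.
Very large: Wₕ = 0.13744199; term = 0.13744199²·(1 − 0.19745827)·1510000/1041 = 21.99038.
Medium: Wₕ = 0.20996924; term = 0.20996924²·(1 − 0.20573628)·431000/1657 = 9.1081637.
Small: Wₕ = 0.13783305; term = 0.13783305²·(1 − 0.18384717)·174000/972 = 2.7756275.
Large: Wₕ = 0.51475572; term = 0.51475572²·(1 − 0.15436819)·2285000/3048 = 167.97897.
Sum = 201.85314.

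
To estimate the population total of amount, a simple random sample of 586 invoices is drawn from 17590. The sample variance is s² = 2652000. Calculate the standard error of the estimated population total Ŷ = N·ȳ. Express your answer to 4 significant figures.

Var(Ŷ) = N²·Var(ȳ) = N²·(1 − n/N)·s²/n.
f = 586/17590 = 0.03331438; Var(ȳ) = 0.96668562·2652000/586 = 4374.8298.
Var(Ŷ) = 17590² · 4374.8298 = 1.3536078 × 10^12.
SE(Ŷ) = √(1.3536078 × 10^12) = 1.163 × 10^6.

1.163 × 10^6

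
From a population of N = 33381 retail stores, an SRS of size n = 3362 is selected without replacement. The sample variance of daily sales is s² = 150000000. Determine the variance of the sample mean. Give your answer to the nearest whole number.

40123

Under SRS without replacement, Var(ȳ) = (1 − f)·s²/n with f = n/N = 3362/33381 = 0.10071598.
Var(ȳ) = (1 − 0.10071598)·150000000/3362 = 0.89928402·44616.3 = 40122.726.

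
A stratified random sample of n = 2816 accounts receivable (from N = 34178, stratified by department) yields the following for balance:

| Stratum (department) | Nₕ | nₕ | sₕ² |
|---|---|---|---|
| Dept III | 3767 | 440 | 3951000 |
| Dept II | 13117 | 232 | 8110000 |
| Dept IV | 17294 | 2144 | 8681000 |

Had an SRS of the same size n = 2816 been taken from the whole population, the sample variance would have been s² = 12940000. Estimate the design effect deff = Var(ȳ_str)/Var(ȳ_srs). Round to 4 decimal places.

1.4377

Var(ȳ_str) = Σ Wₕ²(1−fₕ)sₕ²/nₕ with Wₕ = Nₕ/34178:
  Dept III: (3767/34178)²·(1−440/3767)·3951000/440 = 96.34063
  Dept II: (13117/34178)²·(1−232/13117)·8110000/232 = 5057.7635
  Dept IV: (17294/34178)²·(1−2144/17294)·8681000/2144 = 908.15457
  → Var(ȳ_str) = 6062.2587.
Var(ȳ_srs) = (1 − 2816/34178)·12940000/2816 = 4216.5643.
deff = 6062.2587 / 4216.5643 = 1.4377.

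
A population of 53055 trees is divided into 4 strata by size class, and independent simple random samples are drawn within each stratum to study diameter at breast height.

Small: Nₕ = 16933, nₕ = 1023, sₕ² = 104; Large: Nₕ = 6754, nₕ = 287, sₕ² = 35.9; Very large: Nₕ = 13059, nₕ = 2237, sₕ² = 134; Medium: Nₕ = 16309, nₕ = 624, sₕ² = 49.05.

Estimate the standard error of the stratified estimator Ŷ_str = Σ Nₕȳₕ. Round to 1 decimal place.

Var(Ŷ_str) = Σₕ Nₕ²(1 − fₕ)sₕ²/nₕ.
Small: 16933²·(1 − 1023/16933)·104/1023 = 2.7388093 × 10^7.
Large: 6754²·(1 − 287/6754)·35.9/287 = 5.4635695 × 10^6.
Very large: 13059²·(1 − 2237/13059)·134/2237 = 8.4655712 × 10^6.
Medium: 16309²·(1 − 624/16309)·49.05/624 = 2.010788 × 10^7.
Sum = 6.1425114 × 10^7.
SE = √(6.1425114 × 10^7) = 7837.4.

7837.4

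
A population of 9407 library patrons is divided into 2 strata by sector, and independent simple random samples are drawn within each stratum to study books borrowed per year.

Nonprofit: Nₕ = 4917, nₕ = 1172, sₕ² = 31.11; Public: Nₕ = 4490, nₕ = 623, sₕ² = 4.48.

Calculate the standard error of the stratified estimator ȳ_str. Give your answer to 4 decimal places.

0.0833

Var(ȳ_str) = Σₕ Wₕ²(1 − fₕ)sₕ²/nₕ with Wₕ = Nₕ/N, N = 9407.
Nonprofit: Wₕ = 0.52269586; term = 0.52269586²·(1 − 0.23835672)·31.11/1172 = 0.005523599.
Public: Wₕ = 0.47730414; term = 0.47730414²·(1 − 0.13875278)·4.48/623 = 0.0014109389.
Sum = 0.0069345379.
SE = √(0.0069345379) = 0.0833.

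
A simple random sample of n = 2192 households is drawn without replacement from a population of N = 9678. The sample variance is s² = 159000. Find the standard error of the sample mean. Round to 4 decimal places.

7.4905

Under SRS without replacement, Var(ȳ) = (1 − f)·s²/n with f = n/N = 2192/9678 = 0.22649308.
Var(ȳ) = (1 − 0.22649308)·159000/2192 = 0.77350692·72.536496 = 56.107482.
SE(ȳ) = √(56.107482) = 7.4905.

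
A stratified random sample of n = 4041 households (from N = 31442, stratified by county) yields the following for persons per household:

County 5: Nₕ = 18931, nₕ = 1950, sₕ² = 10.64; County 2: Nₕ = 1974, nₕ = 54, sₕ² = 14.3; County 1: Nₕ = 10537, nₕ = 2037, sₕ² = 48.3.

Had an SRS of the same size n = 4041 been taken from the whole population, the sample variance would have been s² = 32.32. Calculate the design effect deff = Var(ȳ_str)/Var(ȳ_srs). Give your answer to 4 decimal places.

0.7084

Var(ȳ_str) = Σ Wₕ²(1−fₕ)sₕ²/nₕ with Wₕ = Nₕ/31442:
  County 5: (18931/31442)²·(1−1950/18931)·10.64/1950 = 0.0017742855
  County 2: (1974/31442)²·(1−54/1974)·14.3/54 = 0.0010152438
  County 1: (10537/31442)²·(1−2037/10537)·48.3/2037 = 0.002148185
  → Var(ȳ_str) = 0.0049377143.
Var(ȳ_srs) = (1 − 4041/31442)·32.32/4041 = 0.0069700959.
deff = 0.0049377143 / 0.0069700959 = 0.7084.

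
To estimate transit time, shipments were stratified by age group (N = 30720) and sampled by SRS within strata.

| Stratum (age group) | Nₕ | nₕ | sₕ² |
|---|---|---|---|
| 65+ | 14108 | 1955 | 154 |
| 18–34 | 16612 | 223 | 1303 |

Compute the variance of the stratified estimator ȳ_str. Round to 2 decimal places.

1.70

Var(ȳ_str) = Σₕ Wₕ²(1 − fₕ)sₕ²/nₕ with Wₕ = Nₕ/N, N = 30720.
65+: Wₕ = 0.45924479; term = 0.45924479²·(1 − 0.13857386)·154/1955 = 0.014311346.
18–34: Wₕ = 0.54075521; term = 0.54075521²·(1 − 0.01342403)·1303/223 = 1.6856659.
Sum = 1.6999772.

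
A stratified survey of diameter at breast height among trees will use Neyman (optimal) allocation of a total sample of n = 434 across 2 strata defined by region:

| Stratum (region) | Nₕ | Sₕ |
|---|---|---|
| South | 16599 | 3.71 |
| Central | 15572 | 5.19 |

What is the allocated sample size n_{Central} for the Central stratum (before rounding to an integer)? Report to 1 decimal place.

Neyman allocation: nₕ = n·NₕSₕ / Σⱼ NⱼSⱼ.
Σ NⱼSⱼ = 16599·3.71 + 15572·5.19 = 142400.97.
n_{Central} = 434·15572·5.19 / 142400.97 = 246.3.

246.3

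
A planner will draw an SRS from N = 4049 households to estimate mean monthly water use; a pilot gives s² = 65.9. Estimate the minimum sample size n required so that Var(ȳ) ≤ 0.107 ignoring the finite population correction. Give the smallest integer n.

616

Without fpc, n₀ = s²/D = 65.9/0.107 = 615.8879.
Rounding up, n = 616.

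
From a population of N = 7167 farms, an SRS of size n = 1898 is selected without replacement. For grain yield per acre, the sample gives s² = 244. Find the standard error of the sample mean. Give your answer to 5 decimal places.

Under SRS without replacement, Var(ȳ) = (1 − f)·s²/n with f = n/N = 1898/7167 = 0.26482489.
Var(ȳ) = (1 − 0.26482489)·244/1898 = 0.73517511·0.12855638 = 0.094511447.
SE(ȳ) = √(0.094511447) = 0.30743.

0.30743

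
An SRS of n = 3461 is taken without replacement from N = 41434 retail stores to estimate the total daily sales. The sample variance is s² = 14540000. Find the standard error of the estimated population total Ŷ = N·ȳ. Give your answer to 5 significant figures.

2.5710 × 10^6

Var(Ŷ) = N²·Var(ȳ) = N²·(1 − n/N)·s²/n.
f = 3461/41434 = 0.08353043; Var(ȳ) = 0.91646957·14540000/3461 = 3850.1784.
Var(Ŷ) = 41434² · 3850.1784 = 6.6098952 × 10^12.
SE(Ŷ) = √(6.6098952 × 10^12) = 2.5710 × 10^6.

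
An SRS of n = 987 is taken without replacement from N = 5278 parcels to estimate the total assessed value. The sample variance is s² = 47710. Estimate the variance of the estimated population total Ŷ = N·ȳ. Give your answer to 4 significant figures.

Var(Ŷ) = N²·Var(ȳ) = N²·(1 − n/N)·s²/n.
f = 987/5278 = 0.18700265; Var(ȳ) = 0.81299735·47710/987 = 39.29899.
Var(Ŷ) = 5278² · 39.29899 = 1.0947631 × 10^9.

1.095 × 10^9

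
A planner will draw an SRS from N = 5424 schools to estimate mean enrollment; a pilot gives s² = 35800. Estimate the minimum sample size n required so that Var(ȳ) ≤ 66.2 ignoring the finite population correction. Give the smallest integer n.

Without fpc, n₀ = s²/D = 35800/66.2 = 540.7855.
Rounding up, n = 541.

541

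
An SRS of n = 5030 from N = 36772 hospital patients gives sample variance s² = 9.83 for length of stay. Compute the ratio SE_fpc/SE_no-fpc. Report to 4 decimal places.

f = n/N = 5030/36772 = 0.13678886.
SE_no-fpc = √(s²/n) = 0.044207175; SE_fpc = √((1−f)s²/n) = 0.041072514.
Ratio = √(1−f) = 0.92909157.

0.9291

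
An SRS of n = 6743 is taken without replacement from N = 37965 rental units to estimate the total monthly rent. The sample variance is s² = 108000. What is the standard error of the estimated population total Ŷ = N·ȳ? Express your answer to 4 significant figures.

Var(Ŷ) = N²·Var(ȳ) = N²·(1 − n/N)·s²/n.
f = 6743/37965 = 0.17761096; Var(ȳ) = 0.82238904·108000/6743 = 13.171884.
Var(Ŷ) = 37965² · 13.171884 = 1.8985179 × 10^10.
SE(Ŷ) = √(1.8985179 × 10^10) = 137800.

137800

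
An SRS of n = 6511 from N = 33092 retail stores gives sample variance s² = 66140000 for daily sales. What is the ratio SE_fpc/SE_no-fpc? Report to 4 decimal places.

f = n/N = 6511/33092 = 0.19675450.
SE_no-fpc = √(s²/n) = 100.78787; SE_fpc = √((1−f)s²/n) = 90.330081.
Ratio = √(1−f) = 0.89623964.

0.8962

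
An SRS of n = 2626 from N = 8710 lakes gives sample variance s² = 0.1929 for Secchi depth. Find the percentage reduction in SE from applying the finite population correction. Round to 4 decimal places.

f = n/N = 2626/8710 = 0.30149254.
SE_no-fpc = √(s²/n) = 0.0085707485; SE_fpc = √((1−f)s²/n) = 0.0071631538.
Ratio = √(1−f) = 0.83576759. Reduction = 100·(1 − 0.83576759) = 16.4232%.

16.4232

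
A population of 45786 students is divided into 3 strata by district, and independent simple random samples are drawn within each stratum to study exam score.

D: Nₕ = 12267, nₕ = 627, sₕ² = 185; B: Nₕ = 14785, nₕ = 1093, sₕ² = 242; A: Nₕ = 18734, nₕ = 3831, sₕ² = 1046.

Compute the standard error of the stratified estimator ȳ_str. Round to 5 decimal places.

Var(ȳ_str) = Σₕ Wₕ²(1 − fₕ)sₕ²/nₕ with Wₕ = Nₕ/N, N = 45786.
D: Wₕ = 0.26792032; term = 0.26792032²·(1 − 0.05111274)·185/627 = 0.020096949.
B: Wₕ = 0.32291530; term = 0.32291530²·(1 − 0.07392628)·242/1093 = 0.021380508.
A: Wₕ = 0.40916437; term = 0.40916437²·(1 − 0.20449450)·1046/3831 = 0.036362886.
Sum = 0.077840343.
SE = √(0.077840343) = 0.27900.

0.27900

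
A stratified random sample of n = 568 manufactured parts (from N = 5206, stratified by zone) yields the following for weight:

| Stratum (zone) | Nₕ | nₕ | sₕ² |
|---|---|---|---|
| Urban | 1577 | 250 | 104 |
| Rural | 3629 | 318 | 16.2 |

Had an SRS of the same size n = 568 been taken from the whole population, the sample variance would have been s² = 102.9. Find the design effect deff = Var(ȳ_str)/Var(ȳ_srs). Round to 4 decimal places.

Var(ȳ_str) = Σ Wₕ²(1−fₕ)sₕ²/nₕ with Wₕ = Nₕ/5206:
  Urban: (1577/5206)²·(1−250/1577)·104/250 = 0.032120894
  Rural: (3629/5206)²·(1−318/3629)·16.2/318 = 0.022585292
  → Var(ȳ_str) = 0.054706186.
Var(ȳ_srs) = (1 − 568/5206)·102.9/568 = 0.16139632.
deff = 0.054706186 / 0.16139632 = 0.3390.

0.3390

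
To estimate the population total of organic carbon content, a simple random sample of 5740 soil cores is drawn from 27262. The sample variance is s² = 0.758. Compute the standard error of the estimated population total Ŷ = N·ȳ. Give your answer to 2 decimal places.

278.35

Var(Ŷ) = N²·Var(ȳ) = N²·(1 − n/N)·s²/n.
f = 5740/27262 = 0.21054948; Var(ȳ) = 0.78945052·0.758/5740 = 1.0425148 × 10^-4.
Var(Ŷ) = 27262² · (1.0425148 × 10^-4) = 77481.435.
SE(Ŷ) = √(77481.435) = 278.35.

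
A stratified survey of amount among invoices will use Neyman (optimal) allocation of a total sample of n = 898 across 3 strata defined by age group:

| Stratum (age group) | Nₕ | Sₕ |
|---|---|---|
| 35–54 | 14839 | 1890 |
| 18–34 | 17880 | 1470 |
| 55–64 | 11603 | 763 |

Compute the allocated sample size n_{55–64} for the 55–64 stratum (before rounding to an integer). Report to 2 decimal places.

125.83

Neyman allocation: nₕ = n·NₕSₕ / Σⱼ NⱼSⱼ.
Σ NⱼSⱼ = 14839·1890 + 17880·1470 + 11603·763 = 6.3182399 × 10^7.
n_{55–64} = 898·11603·763 / (6.3182399 × 10^7) = 125.83.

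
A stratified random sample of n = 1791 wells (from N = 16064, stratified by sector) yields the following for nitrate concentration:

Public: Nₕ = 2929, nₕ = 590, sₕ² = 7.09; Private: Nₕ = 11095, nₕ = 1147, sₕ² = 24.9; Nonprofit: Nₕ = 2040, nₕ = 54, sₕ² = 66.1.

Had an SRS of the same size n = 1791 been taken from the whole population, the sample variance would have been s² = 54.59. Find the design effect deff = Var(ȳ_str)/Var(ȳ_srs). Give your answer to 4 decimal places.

1.0643

Var(ȳ_str) = Σ Wₕ²(1−fₕ)sₕ²/nₕ with Wₕ = Nₕ/16064:
  Public: (2929/16064)²·(1−590/2929)·7.09/590 = 3.190336 × 10^-4
  Private: (11095/16064)²·(1−1147/11095)·24.9/1147 = 0.0092852077
  Nonprofit: (2040/16064)²·(1−54/2040)·66.1/54 = 0.019218068
  → Var(ȳ_str) = 0.028822309.
Var(ȳ_srs) = (1 − 1791/16064)·54.59/1791 = 0.027081897.
deff = 0.028822309 / 0.027081897 = 1.0643.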